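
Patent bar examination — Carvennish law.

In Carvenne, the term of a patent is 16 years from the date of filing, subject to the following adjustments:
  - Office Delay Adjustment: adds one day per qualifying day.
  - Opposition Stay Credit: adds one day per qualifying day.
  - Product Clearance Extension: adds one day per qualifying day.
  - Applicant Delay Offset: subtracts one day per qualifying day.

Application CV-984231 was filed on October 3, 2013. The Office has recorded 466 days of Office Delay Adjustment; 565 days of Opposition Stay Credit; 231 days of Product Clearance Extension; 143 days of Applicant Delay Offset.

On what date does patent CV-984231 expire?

Base term: filing date + 16 years → 3 October 2029.
Office Delay Adjustment: +466 days → 12 January 2031.
Opposition Stay Credit: +565 days → 30 July 2032.
Product Clearance Extension: +231 days → 18 March 2033.
Applicant Delay Offset: −143 days → 26 October 2032.

2032-10-26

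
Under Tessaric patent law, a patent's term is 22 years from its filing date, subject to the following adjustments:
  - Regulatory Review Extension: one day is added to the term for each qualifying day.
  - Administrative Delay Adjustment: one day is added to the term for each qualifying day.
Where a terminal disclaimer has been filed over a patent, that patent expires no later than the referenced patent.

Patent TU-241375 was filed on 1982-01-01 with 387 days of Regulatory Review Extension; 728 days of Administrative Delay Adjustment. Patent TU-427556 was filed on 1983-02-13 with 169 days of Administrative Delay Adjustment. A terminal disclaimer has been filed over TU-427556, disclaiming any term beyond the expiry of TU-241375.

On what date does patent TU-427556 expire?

2005-08-01

Natural term of TU-427556:
  Base: filing + 22 years → 13 February 2005.
  Administrative Delay Adjustment: +169 days → 1 August 2005.
Expiry of referenced patent TU-241375:
  Base: filing + 22 years → 1 January 2004.
  Regulatory Review Extension: +387 days → 22 January 2005.
  Administrative Delay Adjustment: +728 days → 20 January 2007.
Terminal disclaimer: TU-427556 expires on the earlier of 1 August 2005 and 20 January 2007.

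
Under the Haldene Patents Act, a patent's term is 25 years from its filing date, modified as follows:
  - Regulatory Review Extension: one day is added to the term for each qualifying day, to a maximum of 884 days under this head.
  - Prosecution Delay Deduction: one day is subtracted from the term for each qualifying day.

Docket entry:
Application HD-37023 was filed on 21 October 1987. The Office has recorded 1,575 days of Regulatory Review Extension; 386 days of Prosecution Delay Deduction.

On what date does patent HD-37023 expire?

2014-03-03

Base term: filing date + 25 years → 21 October 2012.
Regulatory Review Extension: 1575 days claimed exceeds the 884-day cap, so +884 days → 24 March 2015.
Prosecution Delay Deduction: −386 days → 3 March 2014.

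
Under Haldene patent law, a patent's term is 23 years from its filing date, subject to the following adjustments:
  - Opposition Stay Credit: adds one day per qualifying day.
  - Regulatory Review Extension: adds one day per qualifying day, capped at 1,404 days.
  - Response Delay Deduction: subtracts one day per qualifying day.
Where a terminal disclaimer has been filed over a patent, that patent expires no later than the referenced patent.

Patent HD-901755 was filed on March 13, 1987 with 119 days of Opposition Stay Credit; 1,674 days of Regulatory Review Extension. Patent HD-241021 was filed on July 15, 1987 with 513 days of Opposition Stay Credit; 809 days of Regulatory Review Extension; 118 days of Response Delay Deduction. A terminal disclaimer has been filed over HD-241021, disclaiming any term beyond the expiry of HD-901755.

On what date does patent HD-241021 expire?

Natural term of HD-241021:
  Base: filing + 23 years → 15 July 2010.
  Opposition Stay Credit: +513 days → 10 December 2011.
  Regulatory Review Extension: 809 days (within the 1404-day cap) → +809 days → 26 February 2014.
  Response Delay Deduction: −118 days → 31 October 2013.
Expiry of referenced patent HD-901755:
  Base: filing + 23 years → 13 March 2010.
  Opposition Stay Credit: +119 days → 10 July 2010.
  Regulatory Review Extension: 1674 days claimed exceeds the 1404-day cap, so +1404 days → 14 May 2014.
Terminal disclaimer: HD-241021 expires on the earlier of 31 October 2013 and 14 May 2014.

October 31, 2013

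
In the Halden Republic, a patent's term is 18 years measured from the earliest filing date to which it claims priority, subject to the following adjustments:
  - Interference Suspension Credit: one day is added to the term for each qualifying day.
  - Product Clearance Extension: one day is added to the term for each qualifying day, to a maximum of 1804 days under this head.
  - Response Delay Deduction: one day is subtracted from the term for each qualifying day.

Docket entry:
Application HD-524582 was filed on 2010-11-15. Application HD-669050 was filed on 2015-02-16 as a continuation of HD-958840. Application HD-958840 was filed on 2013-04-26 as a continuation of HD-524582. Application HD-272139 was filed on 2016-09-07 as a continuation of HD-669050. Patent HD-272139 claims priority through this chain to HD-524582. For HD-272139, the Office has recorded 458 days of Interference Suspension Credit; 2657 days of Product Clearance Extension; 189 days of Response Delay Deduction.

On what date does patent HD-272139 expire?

Earliest priority filing: 15 November 2010.
Base term: 15 November 2010 + 18 years → 15 November 2028.
Interference Suspension Credit: +458 days → 16 February 2030.
Product Clearance Extension: 2657 days claimed exceeds the 1804-day cap, so +1804 days → 25 January 2035.
Response Delay Deduction: −189 days → 20 July 2034.

July 20, 2034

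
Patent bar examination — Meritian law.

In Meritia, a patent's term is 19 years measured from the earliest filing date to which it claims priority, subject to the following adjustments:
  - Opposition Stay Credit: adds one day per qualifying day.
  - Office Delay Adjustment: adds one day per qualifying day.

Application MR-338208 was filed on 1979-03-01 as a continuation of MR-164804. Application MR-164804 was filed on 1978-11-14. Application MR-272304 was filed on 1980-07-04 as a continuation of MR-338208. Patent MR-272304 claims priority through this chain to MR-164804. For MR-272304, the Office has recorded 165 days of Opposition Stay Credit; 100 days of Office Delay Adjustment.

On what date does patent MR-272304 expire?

Earliest priority filing: 14 November 1978.
Base term: 14 November 1978 + 19 years → 14 November 1997.
Opposition Stay Credit: +165 days → 28 April 1998.
Office Delay Adjustment: +100 days → 6 August 1998.

August 6, 1998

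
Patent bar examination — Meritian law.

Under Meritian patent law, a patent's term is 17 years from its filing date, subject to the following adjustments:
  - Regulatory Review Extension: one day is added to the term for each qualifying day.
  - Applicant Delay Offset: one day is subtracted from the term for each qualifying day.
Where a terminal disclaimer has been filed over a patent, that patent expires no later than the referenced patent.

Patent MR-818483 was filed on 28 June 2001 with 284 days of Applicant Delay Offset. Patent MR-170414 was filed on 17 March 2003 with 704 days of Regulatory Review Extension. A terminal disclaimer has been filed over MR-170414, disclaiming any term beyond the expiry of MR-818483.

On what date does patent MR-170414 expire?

September 17, 2017

Natural term of MR-170414:
  Base: filing + 17 years → 17 March 2020.
  Regulatory Review Extension: +704 days → 19 February 2022.
Expiry of referenced patent MR-818483:
  Base: filing + 17 years → 28 June 2018.
  Applicant Delay Offset: −284 days → 17 September 2017.
Terminal disclaimer: MR-170414 expires on the earlier of 19 February 2022 and 17 September 2017.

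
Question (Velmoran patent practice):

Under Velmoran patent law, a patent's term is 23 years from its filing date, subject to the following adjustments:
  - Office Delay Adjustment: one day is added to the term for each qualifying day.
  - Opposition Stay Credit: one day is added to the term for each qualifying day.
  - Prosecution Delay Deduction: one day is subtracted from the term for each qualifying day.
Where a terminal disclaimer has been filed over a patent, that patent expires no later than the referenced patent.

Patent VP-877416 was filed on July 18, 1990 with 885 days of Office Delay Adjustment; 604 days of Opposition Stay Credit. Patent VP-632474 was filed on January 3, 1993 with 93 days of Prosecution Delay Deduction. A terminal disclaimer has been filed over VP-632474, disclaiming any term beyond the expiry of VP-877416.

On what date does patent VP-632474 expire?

2015-10-02

Natural term of VP-632474:
  Base: filing + 23 years → 3 January 2016.
  Prosecution Delay Deduction: −93 days → 2 October 2015.
Expiry of referenced patent VP-877416:
  Base: filing + 23 years → 18 July 2013.
  Office Delay Adjustment: +885 days → 20 December 2015.
  Opposition Stay Credit: +604 days → 15 August 2017.
Terminal disclaimer: VP-632474 expires on the earlier of 2 October 2015 and 15 August 2017.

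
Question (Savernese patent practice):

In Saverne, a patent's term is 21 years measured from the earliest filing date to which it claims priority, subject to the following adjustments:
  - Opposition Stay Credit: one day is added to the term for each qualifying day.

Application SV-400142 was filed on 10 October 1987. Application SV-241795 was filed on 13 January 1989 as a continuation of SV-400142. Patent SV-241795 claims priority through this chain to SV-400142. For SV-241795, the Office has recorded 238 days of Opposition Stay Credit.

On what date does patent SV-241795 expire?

June 5, 2009

Earliest priority filing: 10 October 1987.
Base term: 10 October 1987 + 21 years → 10 October 2008.
Opposition Stay Credit: +238 days → 5 June 2009.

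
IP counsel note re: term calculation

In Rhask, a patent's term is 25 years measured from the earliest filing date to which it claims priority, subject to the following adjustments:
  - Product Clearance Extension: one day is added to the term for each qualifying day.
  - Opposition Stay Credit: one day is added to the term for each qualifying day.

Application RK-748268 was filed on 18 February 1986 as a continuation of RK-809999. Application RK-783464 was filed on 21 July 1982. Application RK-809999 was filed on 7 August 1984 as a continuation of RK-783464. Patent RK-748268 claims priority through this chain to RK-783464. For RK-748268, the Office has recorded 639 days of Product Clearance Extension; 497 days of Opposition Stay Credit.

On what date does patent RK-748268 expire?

August 30, 2010

Earliest priority filing: 21 July 1982.
Base term: 21 July 1982 + 25 years → 21 July 2007.
Product Clearance Extension: +639 days → 20 April 2009.
Opposition Stay Credit: +497 days → 30 August 2010.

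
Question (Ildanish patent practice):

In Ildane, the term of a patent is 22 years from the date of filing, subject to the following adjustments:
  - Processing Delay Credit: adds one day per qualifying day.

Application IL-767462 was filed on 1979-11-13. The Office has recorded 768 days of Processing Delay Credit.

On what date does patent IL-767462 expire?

Base term: filing date + 22 years → 13 November 2001.
Processing Delay Credit: +768 days → 21 December 2003.

2003-12-21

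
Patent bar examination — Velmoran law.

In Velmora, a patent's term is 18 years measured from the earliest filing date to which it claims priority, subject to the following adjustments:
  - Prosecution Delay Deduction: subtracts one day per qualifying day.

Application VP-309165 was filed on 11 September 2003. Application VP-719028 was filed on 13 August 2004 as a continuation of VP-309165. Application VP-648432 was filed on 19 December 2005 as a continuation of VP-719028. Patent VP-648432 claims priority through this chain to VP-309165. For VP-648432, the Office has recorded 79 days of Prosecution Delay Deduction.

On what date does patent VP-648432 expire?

2021-06-24

Earliest priority filing: 11 September 2003.
Base term: 11 September 2003 + 18 years → 11 September 2021.
Prosecution Delay Deduction: −79 days → 24 June 2021.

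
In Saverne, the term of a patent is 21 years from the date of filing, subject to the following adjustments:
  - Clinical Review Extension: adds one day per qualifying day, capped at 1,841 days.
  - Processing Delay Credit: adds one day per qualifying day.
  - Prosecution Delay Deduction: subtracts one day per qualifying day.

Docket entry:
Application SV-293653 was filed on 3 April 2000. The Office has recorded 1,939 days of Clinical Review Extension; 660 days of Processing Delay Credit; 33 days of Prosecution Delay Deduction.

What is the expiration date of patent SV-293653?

2028-01-05

Base term: filing date + 21 years → 3 April 2021.
Clinical Review Extension: 1939 days claimed exceeds the 1841-day cap, so +1841 days → 18 April 2026.
Processing Delay Credit: +660 days → 7 February 2028.
Prosecution Delay Deduction: −33 days → 5 January 2028.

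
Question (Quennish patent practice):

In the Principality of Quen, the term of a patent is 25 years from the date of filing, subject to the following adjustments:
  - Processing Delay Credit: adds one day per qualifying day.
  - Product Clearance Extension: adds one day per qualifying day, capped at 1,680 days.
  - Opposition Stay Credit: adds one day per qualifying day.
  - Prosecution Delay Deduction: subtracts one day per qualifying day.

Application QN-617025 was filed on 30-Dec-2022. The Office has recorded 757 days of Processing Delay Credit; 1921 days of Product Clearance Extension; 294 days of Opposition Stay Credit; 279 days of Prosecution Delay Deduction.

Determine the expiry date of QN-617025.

Base term: filing date + 25 years → 30 December 2047.
Processing Delay Credit: +757 days → 25 January 2050.
Product Clearance Extension: 1921 days claimed exceeds the 1680-day cap, so +1680 days → 1 September 2054.
Opposition Stay Credit: +294 days → 22 June 2055.
Prosecution Delay Deduction: −279 days → 16 September 2054.

2054-09-16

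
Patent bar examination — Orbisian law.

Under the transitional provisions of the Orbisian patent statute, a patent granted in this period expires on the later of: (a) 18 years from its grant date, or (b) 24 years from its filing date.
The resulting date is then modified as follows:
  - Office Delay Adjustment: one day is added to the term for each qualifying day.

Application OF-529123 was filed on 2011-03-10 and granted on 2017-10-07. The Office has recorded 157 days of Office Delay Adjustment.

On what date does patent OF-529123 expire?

(a) grant + 18 years → 7 October 2035.
(b) filing + 24 years → 10 March 2035.
Later of the two: 7 October 2035.
Office Delay Adjustment: +157 days → 12 March 2036.

March 12, 2036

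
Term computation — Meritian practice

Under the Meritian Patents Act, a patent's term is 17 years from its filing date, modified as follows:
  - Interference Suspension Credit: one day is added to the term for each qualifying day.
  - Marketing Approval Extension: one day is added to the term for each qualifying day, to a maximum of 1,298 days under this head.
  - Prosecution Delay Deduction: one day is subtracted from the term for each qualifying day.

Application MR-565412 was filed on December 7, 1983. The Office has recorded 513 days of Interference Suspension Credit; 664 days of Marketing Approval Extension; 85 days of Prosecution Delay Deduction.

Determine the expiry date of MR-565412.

December 4, 2003

Base term: filing date + 17 years → 7 December 2000.
Interference Suspension Credit: +513 days → 4 May 2002.
Marketing Approval Extension: 664 days (within the 1298-day cap) → +664 days → 27 February 2004.
Prosecution Delay Deduction: −85 days → 4 December 2003.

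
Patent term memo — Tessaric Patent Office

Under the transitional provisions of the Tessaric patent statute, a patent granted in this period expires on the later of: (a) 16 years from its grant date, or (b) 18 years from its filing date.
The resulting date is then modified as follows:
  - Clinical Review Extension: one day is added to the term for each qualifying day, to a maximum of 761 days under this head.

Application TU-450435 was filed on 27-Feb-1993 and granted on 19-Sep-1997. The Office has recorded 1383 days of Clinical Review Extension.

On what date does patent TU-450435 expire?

2015-10-20

(a) grant + 16 years → 19 September 2013.
(b) filing + 18 years → 27 February 2011.
Later of the two: 19 September 2013.
Clinical Review Extension: 1383 days claimed exceeds the 761-day cap, so +761 days → 20 October 2015.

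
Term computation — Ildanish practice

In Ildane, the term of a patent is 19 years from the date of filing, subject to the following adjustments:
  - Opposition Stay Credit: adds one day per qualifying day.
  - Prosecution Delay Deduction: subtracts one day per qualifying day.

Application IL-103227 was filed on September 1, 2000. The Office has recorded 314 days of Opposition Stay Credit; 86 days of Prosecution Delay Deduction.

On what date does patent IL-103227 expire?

2020-04-16

Base term: filing date + 19 years → 1 September 2019.
Opposition Stay Credit: +314 days → 11 July 2020.
Prosecution Delay Deduction: −86 days → 16 April 2020.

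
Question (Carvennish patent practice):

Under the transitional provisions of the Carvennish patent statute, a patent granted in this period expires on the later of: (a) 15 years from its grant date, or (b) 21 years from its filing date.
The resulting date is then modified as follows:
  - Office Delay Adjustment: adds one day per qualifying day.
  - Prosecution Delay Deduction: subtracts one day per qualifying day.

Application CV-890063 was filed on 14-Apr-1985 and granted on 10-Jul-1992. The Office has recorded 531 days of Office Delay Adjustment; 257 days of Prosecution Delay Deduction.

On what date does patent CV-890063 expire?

(a) grant + 15 years → 10 July 2007.
(b) filing + 21 years → 14 April 2006.
Later of the two: 10 July 2007.
Office Delay Adjustment: +531 days → 22 December 2008.
Prosecution Delay Deduction: −257 days → 9 April 2008.

April 9, 2008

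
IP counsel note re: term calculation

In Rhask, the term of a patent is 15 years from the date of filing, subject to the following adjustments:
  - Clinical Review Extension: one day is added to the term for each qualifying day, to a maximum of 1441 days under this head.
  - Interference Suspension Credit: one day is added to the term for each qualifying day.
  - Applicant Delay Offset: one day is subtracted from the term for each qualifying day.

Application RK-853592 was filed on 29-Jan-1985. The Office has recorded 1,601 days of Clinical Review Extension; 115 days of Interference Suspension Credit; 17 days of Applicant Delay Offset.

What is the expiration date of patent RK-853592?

2004-04-16

Base term: filing date + 15 years → 29 January 2000.
Clinical Review Extension: 1601 days claimed exceeds the 1441-day cap, so +1441 days → 9 January 2004.
Interference Suspension Credit: +115 days → 3 May 2004.
Applicant Delay Offset: −17 days → 16 April 2004.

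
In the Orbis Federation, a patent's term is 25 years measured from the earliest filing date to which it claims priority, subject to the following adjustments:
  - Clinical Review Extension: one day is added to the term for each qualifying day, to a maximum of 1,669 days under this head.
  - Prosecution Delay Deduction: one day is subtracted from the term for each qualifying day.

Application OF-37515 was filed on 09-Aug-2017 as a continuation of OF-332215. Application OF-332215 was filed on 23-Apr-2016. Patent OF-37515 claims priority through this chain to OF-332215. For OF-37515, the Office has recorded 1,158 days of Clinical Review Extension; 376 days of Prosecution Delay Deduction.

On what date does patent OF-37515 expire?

June 14, 2043

Earliest priority filing: 23 April 2016.
Base term: 23 April 2016 + 25 years → 23 April 2041.
Clinical Review Extension: 1158 days (within the 1669-day cap) → +1158 days → 24 June 2044.
Prosecution Delay Deduction: −376 days → 14 June 2043.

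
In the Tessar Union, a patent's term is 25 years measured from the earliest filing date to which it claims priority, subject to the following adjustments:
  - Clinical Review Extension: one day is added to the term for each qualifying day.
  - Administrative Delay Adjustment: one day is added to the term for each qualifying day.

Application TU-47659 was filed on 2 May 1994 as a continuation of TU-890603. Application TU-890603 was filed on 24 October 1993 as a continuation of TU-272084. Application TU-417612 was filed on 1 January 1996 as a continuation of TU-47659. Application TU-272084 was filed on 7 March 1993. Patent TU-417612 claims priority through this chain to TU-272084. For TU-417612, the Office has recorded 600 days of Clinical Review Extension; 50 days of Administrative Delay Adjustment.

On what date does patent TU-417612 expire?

2019-12-17

Earliest priority filing: 7 March 1993.
Base term: 7 March 1993 + 25 years → 7 March 2018.
Clinical Review Extension: +600 days → 28 October 2019.
Administrative Delay Adjustment: +50 days → 17 December 2019.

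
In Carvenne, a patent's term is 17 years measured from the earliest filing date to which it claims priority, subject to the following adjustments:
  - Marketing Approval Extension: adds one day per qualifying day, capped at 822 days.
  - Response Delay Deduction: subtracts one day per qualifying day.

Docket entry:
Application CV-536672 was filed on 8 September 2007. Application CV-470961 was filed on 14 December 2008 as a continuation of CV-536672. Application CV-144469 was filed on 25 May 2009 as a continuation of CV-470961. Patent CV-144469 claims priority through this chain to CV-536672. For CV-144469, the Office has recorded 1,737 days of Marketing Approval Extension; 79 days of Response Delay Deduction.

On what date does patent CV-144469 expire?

September 21, 2026

Earliest priority filing: 8 September 2007.
Base term: 8 September 2007 + 17 years → 8 September 2024.
Marketing Approval Extension: 1737 days claimed exceeds the 822-day cap, so +822 days → 9 December 2026.
Response Delay Deduction: −79 days → 21 September 2026.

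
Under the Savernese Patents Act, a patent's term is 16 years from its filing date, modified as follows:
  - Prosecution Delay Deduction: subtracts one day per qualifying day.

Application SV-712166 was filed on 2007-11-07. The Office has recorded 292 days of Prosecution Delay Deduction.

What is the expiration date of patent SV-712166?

Base term: filing date + 16 years → 7 November 2023.
Prosecution Delay Deduction: −292 days → 19 January 2023.

2023-01-19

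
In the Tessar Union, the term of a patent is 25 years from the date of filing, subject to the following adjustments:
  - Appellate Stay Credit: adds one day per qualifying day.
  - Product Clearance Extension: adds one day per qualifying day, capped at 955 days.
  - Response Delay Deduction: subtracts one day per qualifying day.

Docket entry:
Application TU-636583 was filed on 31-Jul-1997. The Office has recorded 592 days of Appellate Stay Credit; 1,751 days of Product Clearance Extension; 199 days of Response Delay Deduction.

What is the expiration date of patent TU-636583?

April 9, 2026

Base term: filing date + 25 years → 31 July 2022.
Appellate Stay Credit: +592 days → 14 March 2024.
Product Clearance Extension: 1751 days claimed exceeds the 955-day cap, so +955 days → 25 October 2026.
Response Delay Deduction: −199 days → 9 April 2026.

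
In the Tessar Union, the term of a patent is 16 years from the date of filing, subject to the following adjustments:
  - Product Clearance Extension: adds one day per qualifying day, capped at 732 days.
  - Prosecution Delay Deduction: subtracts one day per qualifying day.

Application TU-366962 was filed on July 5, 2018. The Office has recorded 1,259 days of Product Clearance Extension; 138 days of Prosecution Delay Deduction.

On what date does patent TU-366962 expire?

Base term: filing date + 16 years → 5 July 2034.
Product Clearance Extension: 1259 days claimed exceeds the 732-day cap, so +732 days → 6 July 2036.
Prosecution Delay Deduction: −138 days → 19 February 2036.

2036-02-19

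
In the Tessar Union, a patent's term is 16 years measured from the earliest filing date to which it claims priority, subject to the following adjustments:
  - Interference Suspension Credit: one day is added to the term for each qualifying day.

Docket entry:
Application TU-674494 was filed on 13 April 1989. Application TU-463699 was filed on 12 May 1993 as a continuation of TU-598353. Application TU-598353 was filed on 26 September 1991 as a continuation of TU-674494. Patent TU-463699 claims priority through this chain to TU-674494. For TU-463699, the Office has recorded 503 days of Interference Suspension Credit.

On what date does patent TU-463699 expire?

Earliest priority filing: 13 April 1989.
Base term: 13 April 1989 + 16 years → 13 April 2005.
Interference Suspension Credit: +503 days → 29 August 2006.

2006-08-29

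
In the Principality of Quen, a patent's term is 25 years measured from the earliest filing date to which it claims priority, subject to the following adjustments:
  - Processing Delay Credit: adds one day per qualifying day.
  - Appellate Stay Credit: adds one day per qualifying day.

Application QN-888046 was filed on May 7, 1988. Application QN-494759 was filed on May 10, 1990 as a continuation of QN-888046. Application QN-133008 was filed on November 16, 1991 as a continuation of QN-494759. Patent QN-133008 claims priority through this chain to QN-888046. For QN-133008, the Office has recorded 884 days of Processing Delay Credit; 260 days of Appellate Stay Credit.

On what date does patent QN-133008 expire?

Earliest priority filing: 7 May 1988.
Base term: 7 May 1988 + 25 years → 7 May 2013.
Processing Delay Credit: +884 days → 8 October 2015.
Appellate Stay Credit: +260 days → 24 June 2016.

June 24, 2016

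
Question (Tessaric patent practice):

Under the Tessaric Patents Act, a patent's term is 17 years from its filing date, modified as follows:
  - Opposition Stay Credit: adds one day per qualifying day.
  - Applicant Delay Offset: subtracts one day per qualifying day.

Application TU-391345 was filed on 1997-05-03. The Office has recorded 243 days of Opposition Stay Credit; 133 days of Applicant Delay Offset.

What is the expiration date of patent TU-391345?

Base term: filing date + 17 years → 3 May 2014.
Opposition Stay Credit: +243 days → 1 January 2015.
Applicant Delay Offset: −133 days → 21 August 2014.

2014-08-21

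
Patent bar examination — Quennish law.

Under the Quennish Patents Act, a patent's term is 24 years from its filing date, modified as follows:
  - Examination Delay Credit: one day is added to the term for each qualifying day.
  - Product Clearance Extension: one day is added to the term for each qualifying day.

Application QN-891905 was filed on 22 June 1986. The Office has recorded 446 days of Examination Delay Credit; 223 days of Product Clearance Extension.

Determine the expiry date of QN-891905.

Base term: filing date + 24 years → 22 June 2010.
Examination Delay Credit: +446 days → 11 September 2011.
Product Clearance Extension: +223 days → 21 April 2012.

2012-04-21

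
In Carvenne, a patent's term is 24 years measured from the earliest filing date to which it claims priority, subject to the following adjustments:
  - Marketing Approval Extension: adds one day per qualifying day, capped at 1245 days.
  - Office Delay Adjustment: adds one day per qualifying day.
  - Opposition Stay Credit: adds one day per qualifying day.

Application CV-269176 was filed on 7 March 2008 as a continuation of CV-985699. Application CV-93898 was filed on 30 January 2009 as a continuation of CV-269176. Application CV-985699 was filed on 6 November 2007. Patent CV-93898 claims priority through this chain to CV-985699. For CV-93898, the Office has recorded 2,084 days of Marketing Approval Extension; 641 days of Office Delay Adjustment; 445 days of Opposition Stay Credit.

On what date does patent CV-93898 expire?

2038-03-25

Earliest priority filing: 6 November 2007.
Base term: 6 November 2007 + 24 years → 6 November 2031.
Marketing Approval Extension: 2084 days claimed exceeds the 1245-day cap, so +1245 days → 4 April 2035.
Office Delay Adjustment: +641 days → 4 January 2037.
Opposition Stay Credit: +445 days → 25 March 2038.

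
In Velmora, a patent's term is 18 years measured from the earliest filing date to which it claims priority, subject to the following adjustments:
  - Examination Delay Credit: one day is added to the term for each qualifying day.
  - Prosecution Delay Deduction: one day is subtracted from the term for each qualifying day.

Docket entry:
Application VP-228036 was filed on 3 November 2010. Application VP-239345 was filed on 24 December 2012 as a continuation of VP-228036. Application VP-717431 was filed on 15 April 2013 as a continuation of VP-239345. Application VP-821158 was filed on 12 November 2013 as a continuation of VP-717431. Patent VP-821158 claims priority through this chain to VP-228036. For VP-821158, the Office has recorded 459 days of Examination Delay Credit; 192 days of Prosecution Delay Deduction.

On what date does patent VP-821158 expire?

2029-07-28

Earliest priority filing: 3 November 2010.
Base term: 3 November 2010 + 18 years → 3 November 2028.
Examination Delay Credit: +459 days → 5 February 2030.
Prosecution Delay Deduction: −192 days → 28 July 2029.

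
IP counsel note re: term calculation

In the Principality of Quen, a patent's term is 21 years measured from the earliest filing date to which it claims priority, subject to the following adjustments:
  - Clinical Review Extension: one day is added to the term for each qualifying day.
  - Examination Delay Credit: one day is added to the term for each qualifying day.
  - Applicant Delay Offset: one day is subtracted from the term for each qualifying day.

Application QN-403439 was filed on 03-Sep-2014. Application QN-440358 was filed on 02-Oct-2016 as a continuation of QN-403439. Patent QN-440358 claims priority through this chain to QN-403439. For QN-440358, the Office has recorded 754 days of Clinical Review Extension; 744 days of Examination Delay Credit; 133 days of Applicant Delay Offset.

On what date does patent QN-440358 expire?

Earliest priority filing: 3 September 2014.
Base term: 3 September 2014 + 21 years → 3 September 2035.
Clinical Review Extension: +754 days → 26 September 2037.
Examination Delay Credit: +744 days → 10 October 2039.
Applicant Delay Offset: −133 days → 30 May 2039.

2039-05-30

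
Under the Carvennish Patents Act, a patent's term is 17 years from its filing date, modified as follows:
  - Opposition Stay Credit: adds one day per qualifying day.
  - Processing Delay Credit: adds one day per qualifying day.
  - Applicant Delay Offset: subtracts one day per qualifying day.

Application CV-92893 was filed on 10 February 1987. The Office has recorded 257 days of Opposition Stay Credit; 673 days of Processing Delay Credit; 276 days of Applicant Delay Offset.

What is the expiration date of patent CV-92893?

Base term: filing date + 17 years → 10 February 2004.
Opposition Stay Credit: +257 days → 24 October 2004.
Processing Delay Credit: +673 days → 28 August 2006.
Applicant Delay Offset: −276 days → 25 November 2005.

2005-11-25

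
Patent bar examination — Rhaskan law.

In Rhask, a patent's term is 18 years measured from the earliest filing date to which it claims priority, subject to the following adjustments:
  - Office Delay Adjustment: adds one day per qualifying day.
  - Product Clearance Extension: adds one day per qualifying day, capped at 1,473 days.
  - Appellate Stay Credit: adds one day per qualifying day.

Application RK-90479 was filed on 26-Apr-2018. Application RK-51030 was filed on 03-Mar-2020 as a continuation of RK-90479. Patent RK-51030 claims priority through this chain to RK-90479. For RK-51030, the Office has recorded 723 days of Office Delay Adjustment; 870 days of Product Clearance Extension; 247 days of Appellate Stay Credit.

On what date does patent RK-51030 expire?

Earliest priority filing: 26 April 2018.
Base term: 26 April 2018 + 18 years → 26 April 2036.
Office Delay Adjustment: +723 days → 19 April 2038.
Product Clearance Extension: 870 days (within the 1473-day cap) → +870 days → 5 September 2040.
Appellate Stay Credit: +247 days → 10 May 2041.

May 10, 2041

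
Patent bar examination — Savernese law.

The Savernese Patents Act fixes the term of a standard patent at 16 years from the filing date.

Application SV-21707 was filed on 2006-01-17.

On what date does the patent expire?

January 17, 2022

Filing date + 16 years → 17 January 2022.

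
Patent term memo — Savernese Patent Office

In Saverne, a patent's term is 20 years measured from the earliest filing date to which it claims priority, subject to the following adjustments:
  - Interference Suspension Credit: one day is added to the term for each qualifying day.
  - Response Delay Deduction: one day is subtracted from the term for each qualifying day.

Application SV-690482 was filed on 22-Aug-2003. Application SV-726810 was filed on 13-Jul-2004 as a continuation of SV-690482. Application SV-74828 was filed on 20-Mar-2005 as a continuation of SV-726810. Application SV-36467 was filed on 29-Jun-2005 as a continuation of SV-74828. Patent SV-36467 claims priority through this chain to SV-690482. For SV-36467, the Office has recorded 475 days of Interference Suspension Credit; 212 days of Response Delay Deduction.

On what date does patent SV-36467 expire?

May 11, 2024

Earliest priority filing: 22 August 2003.
Base term: 22 August 2003 + 20 years → 22 August 2023.
Interference Suspension Credit: +475 days → 9 December 2024.
Response Delay Deduction: −212 days → 11 May 2024.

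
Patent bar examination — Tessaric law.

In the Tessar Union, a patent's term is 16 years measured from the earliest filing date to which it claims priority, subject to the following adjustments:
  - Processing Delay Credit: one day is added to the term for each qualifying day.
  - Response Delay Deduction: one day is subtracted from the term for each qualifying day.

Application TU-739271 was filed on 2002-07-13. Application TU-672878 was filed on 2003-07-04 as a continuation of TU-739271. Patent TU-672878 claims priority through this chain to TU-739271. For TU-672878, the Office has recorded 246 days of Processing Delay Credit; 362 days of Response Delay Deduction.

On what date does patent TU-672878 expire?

2018-03-19

Earliest priority filing: 13 July 2002.
Base term: 13 July 2002 + 16 years → 13 July 2018.
Processing Delay Credit: +246 days → 16 March 2019.
Response Delay Deduction: −362 days → 19 March 2018.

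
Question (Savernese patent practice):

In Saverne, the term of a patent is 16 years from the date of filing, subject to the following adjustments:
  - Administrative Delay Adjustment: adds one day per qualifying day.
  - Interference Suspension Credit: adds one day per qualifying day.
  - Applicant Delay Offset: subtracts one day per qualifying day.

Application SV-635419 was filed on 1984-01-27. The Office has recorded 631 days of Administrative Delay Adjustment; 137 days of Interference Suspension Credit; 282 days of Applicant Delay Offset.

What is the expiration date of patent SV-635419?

Base term: filing date + 16 years → 27 January 2000.
Administrative Delay Adjustment: +631 days → 19 October 2001.
Interference Suspension Credit: +137 days → 5 March 2002.
Applicant Delay Offset: −282 days → 27 May 2001.

2001-05-27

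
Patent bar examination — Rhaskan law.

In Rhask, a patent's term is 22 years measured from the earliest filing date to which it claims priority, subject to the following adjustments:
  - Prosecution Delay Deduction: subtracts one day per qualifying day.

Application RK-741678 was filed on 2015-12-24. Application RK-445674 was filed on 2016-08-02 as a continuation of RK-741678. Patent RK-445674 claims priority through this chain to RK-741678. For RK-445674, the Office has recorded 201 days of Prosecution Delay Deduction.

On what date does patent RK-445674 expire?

Earliest priority filing: 24 December 2015.
Base term: 24 December 2015 + 22 years → 24 December 2037.
Prosecution Delay Deduction: −201 days → 6 June 2037.

June 6, 2037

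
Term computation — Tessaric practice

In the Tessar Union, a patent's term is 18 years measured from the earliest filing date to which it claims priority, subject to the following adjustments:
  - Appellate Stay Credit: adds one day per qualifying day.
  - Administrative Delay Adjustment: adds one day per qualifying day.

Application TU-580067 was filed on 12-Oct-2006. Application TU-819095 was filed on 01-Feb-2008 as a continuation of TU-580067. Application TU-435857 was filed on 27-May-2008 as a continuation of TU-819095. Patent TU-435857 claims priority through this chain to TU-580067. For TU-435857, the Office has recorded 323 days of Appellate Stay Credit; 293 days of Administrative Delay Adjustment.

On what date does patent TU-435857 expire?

Earliest priority filing: 12 October 2006.
Base term: 12 October 2006 + 18 years → 12 October 2024.
Appellate Stay Credit: +323 days → 31 August 2025.
Administrative Delay Adjustment: +293 days → 20 June 2026.

June 20, 2026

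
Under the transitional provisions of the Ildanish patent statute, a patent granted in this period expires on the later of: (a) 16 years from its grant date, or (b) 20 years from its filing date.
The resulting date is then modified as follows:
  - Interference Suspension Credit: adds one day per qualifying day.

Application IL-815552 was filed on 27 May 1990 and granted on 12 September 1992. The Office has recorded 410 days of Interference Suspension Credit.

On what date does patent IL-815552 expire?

July 11, 2011

(a) grant + 16 years → 12 September 2008.
(b) filing + 20 years → 27 May 2010.
Later of the two: 27 May 2010.
Interference Suspension Credit: +410 days → 11 July 2011.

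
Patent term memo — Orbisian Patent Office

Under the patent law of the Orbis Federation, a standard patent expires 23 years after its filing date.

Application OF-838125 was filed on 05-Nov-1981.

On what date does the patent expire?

2004-11-05

Filing date + 23 years → 5 November 2004.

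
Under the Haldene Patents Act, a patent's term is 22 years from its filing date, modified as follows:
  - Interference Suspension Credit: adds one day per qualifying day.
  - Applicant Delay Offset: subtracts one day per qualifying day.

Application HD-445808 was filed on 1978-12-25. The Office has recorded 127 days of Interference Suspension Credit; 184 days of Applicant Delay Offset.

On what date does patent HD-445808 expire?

Base term: filing date + 22 years → 25 December 2000.
Interference Suspension Credit: +127 days → 1 May 2001.
Applicant Delay Offset: −184 days → 29 October 2000.

2000-10-29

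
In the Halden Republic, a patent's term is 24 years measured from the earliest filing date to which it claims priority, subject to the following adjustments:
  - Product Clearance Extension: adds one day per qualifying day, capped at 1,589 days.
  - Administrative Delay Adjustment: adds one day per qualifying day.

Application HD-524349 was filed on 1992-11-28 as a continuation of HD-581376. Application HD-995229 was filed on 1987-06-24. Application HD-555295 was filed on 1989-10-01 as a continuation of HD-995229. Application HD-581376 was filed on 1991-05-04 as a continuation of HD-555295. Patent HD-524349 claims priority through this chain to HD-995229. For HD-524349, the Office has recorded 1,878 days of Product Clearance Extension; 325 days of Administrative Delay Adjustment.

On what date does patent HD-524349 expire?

Earliest priority filing: 24 June 1987.
Base term: 24 June 1987 + 24 years → 24 June 2011.
Product Clearance Extension: 1878 days claimed exceeds the 1589-day cap, so +1589 days → 30 October 2015.
Administrative Delay Adjustment: +325 days → 19 September 2016.

2016-09-19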